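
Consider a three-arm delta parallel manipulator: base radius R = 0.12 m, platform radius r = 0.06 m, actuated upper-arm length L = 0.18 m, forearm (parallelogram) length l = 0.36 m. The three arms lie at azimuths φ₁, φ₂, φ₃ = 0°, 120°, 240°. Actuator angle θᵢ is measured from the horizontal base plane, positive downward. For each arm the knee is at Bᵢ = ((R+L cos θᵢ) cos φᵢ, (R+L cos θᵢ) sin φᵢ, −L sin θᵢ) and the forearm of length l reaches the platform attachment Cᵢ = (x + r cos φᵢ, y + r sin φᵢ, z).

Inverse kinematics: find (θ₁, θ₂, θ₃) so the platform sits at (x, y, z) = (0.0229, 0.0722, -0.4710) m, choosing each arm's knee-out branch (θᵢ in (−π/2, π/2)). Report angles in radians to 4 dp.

θ₁ = 0.9599, θ₂ = 0.8729, θ₃ = 1.2219

arm 1 (φ=0.0°): x'=0.0229, y'=0.0722
  e−x'=0.0371;  (l²−L²−(e−x')²−y'²−z²)/2L = -0.3645
  √(A²+B²)=0.4725;  θ1 = -1.4922+2.4521 ≈ 0.9599
rotate P by −φ2: (0.0511, -0.0559, -0.4710)
  e−x'=0.0089;  (l²−L²−(e−x')²−y'²−z²)/2L = -0.3551
  √(A²+B²)=0.4711;  θ2 = -1.5519+2.4247 ≈ 0.8729
φ3=240.0° → target in arm frame (-0.0740, -0.0163)
  A=0.1340, B=-0.4710, C=(l²−L²−A²−y'²−z²)/(2L)=-0.3968
  √(A²+B²)=0.4897;  θ3 = -1.2937+2.5156 ≈ 1.2219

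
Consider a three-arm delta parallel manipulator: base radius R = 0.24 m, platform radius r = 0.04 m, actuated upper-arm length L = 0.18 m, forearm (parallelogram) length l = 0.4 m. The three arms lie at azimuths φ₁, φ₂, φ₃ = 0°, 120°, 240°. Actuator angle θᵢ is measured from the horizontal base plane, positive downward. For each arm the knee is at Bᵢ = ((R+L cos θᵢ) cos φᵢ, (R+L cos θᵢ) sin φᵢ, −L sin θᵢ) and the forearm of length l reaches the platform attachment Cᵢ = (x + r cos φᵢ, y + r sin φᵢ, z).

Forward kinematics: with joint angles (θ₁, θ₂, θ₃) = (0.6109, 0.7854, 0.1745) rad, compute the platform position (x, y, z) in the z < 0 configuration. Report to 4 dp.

φ1=0.0°: virtual centre (0.3474, 0.0000, -0.1032), radius l
φ2=120.0°: virtual centre (-0.1636, 0.2834, -0.1273), radius l
φ3=240.0°: virtual centre (-0.1886, -0.3267, -0.0313), radius l
|O₂|²−|O₁|² = -0.0081;  |O₃|²−|O₁|² = 0.0119
plane₁₂: -1.0222x+0.5669y+-0.0481z = -0.0081
Cramer: x(z) = -0.0012+0.0394z;  y(z) = -0.0163+0.1558z
into |P−O₁|² = l²: 1.0258z² + 0.1740z + -0.0275 = 0;  Δ = 0.1433;  z = -0.2693 or 0.0997 → z<0 root = -0.2693
x = -0.0118, y = -0.0583

(-0.0118, -0.0583, -0.2693)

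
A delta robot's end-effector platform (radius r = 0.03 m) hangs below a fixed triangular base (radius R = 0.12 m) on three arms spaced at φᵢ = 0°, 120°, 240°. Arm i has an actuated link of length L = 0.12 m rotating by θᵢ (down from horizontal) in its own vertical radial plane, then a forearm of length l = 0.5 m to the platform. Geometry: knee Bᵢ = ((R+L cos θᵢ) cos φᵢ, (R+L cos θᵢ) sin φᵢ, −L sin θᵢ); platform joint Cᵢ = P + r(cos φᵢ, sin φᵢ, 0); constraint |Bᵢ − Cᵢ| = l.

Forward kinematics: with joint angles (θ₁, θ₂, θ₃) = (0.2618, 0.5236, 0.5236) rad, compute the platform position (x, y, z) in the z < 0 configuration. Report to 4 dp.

arm 1 at φ=0.0°: (R−r)+L cos θ1 = 0.2059;  S1 = (0.2059, 0.0000, -0.0311)
S2 = (0.1939·cos120.0°, 0.1939·sin120.0°, -0.0600) = (-0.0970, 0.1679, -0.0600)
φ3=240.0°: virtual centre (-0.0970, -0.1679, -0.0600), radius l
|S₂|²−|S₁|² = -0.0022;  |S₃|²−|S₁|² = -0.0022
[-0.6057 0.3359 -0.0579]·P = -0.0022;  [-0.6057 -0.3359 -0.0579]·P = -0.0022
det = 0.4069;  x = 0.0036+-0.0956z,  y = 0.0000+0.0000z
quadratic in z: (1.0091)z²+(0.1008)z+(-0.2081)=0, √Δ=0.9220 → z ∈ {-0.5068, 0.4069}; z = -0.5068 (taking z<0)
x = 0.0520, y = 0.0000

(0.0520, 0.0000, -0.5068)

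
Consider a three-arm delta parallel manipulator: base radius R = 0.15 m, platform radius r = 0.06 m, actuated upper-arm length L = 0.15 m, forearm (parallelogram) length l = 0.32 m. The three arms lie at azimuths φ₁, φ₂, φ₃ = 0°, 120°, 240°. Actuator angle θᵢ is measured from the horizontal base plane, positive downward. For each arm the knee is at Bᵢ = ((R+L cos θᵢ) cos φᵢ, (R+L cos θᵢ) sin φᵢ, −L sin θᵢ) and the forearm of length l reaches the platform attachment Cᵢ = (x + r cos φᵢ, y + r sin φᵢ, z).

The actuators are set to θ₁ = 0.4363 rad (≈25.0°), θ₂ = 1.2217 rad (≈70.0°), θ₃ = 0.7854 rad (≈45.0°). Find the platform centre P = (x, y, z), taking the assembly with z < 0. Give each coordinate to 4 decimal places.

(0.0885, -0.0663, -0.3446)

arm 1 at φ=0.0°: ρ1 = 0.2259;  centre 1 = (0.2259, 0.0000, -0.0634)
centre 2 = (0.1413·cos120.0°, 0.1413·sin120.0°, -0.1410) = (-0.0707, 0.1224, -0.1410)
arm 3 at φ=240.0°: ρ3 = 0.1961;  centre 3 = (-0.0980, -0.1698, -0.1061)
|centre ₂|²−|centre ₁|² = -0.0152;  |centre ₃|²−|centre ₁|² = -0.0054
plane₁₂: -0.5932x+0.2448y+-0.1551z = -0.0152
det = 0.3600;  x = 0.0180+-0.2043z,  y = -0.0186+0.1386z
quadratic in z: (1.0610)z²+(0.2066)z+(-0.0548)=0, √Δ=0.5247 → z ∈ {-0.3446, 0.1499}; z = -0.3446 (taking z<0)
x = 0.0885, y = -0.0663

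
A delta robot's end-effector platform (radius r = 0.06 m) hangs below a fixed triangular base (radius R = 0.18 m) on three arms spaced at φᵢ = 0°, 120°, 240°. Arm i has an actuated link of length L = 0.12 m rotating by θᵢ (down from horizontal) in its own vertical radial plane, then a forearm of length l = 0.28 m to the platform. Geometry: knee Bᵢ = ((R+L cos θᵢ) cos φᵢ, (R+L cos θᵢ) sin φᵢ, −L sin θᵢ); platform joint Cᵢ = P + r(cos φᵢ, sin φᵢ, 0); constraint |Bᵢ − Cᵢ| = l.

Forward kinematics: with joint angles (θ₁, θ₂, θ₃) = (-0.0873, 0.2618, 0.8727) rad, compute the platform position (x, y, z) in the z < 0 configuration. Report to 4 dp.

(0.0495, 0.0458, -0.1900)

O1 = (0.2395·cos0.0°, 0.2395·sin0.0°, 0.0105) = (0.2395, 0.0000, 0.0105)
φ2=120.0°: virtual centre (-0.1180, 0.2043, -0.0311), radius l
O3 = (0.1971·cos240.0°, 0.1971·sin240.0°, -0.0919) = (-0.0986, -0.1707, -0.0919)
subtract pairs → two planes through P
plane₁₂: -0.7150x+0.4086y+-0.0830z = -0.0009
det = 0.5204;  x = 0.0086+-0.2153z,  y = 0.0129+-0.1734z
into |P−O₁|² = l²: 1.0764z² + 0.0741z + -0.0248 = 0;  Δ = 0.1122;  z = -0.1900 or 0.1212 → z<0 root = -0.1900
x = 0.0495, y = 0.0458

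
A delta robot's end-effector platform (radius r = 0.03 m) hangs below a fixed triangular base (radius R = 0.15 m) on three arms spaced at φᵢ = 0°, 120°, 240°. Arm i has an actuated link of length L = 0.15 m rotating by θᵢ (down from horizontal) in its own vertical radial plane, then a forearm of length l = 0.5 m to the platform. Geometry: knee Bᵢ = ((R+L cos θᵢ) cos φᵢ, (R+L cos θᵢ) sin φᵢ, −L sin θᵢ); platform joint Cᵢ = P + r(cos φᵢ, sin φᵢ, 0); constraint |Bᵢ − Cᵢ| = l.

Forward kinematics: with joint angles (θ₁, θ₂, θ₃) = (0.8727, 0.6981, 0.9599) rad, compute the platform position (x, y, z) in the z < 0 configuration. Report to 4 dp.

(-0.0087, 0.0475, -0.5588)

φ1=0.0°: virtual centre (0.2164, 0.0000, -0.1149), radius l
centre 2 = (0.2349·cos120.0°, 0.2349·sin120.0°, -0.0964) = (-0.1175, 0.2034, -0.0964)
arm 3 at φ=240.0°: e+L cos θ3 = 0.2060;  centre 3 = (-0.1030, -0.1784, -0.1229)
subtract pairs → two planes through P
plane₁₂: -0.6677x+0.4069y+0.0370z = 0.0044
det = 0.4982;  x = -0.0011+0.0135z,  y = 0.0090+-0.0688z
quadratic in z: (1.0049)z²+(0.2227)z+(-0.1894)=0, √Δ=0.9005 → z ∈ {-0.5588, 0.3372}; z = -0.5588 (taking z<0)
x = -0.0087, y = 0.0475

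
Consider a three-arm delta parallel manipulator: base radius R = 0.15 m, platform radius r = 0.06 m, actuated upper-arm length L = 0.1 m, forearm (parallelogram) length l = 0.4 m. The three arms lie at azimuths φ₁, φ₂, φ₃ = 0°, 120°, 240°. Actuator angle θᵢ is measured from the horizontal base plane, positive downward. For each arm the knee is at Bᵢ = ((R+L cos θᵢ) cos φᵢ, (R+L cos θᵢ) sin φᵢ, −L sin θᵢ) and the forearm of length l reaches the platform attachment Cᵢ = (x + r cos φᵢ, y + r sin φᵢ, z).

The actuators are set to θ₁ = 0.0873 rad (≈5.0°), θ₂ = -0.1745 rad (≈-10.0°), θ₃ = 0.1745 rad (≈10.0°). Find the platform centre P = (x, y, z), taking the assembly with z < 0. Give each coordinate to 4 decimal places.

φ1=0.0°: virtual centre (0.1896, 0.0000, -0.0087), radius l
S2 = (0.1885·cos120.0°, 0.1885·sin120.0°, 0.0174) = (-0.0942, 0.1632, 0.0174)
S3 = (0.1885·cos240.0°, 0.1885·sin240.0°, -0.0174) = (-0.0942, -0.1632, -0.0174)
|S₂|²−|S₁|² = -0.0002;  |S₃|²−|S₁|² = -0.0002
plane₁₂: -0.5677x+0.3265y+0.0522z = -0.0002
Cramer: x(z) = 0.0004+0.0307z;  y(z) = 0.0000-0.1064z
quadratic in z: (1.0123)z²+(0.0058)z+(-0.1241)=0, √Δ=0.7089 → z ∈ {-0.3530, 0.3473}; z = -0.3530 (taking z<0)
x = -0.0105, y = 0.0375

(-0.0105, 0.0375, -0.3530)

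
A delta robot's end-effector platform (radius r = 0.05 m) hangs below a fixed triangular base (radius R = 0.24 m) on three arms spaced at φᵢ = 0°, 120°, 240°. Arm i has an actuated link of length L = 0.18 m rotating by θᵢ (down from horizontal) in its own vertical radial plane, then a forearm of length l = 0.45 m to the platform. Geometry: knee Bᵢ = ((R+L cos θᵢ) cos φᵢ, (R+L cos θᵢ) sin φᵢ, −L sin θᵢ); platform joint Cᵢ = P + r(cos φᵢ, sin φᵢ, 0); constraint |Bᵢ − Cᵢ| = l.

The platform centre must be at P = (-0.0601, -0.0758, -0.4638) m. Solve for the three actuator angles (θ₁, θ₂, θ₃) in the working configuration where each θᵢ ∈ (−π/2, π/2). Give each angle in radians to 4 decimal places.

θ₁ = 1.1347, θ₂ = 1.0472, θ₃ = 0.5237

rotate P by −φ1: (-0.0601, -0.0758, -0.4638)
  A cos θ + B sin θ = C:  0.2501·cos θ + -0.4638·sin θ = -0.3147
  γ=atan2(-0.4638,0.2501)=-1.0763;  ψ=arccos(-0.5973)=2.2109;  θ1=γ+ψ≈1.1347
rotate P by −φ2: (-0.0356, 0.0899, -0.4638)
  A=0.2256, B=-0.4638, C=(l²−L²−A²−y'²−z²)/(2L)=-0.2889
  √(A²+B²)=0.5158;  θ2 = -1.1181+2.1653 ≈ 1.0472
arm 3 (φ=240.0°): x'=0.0957, y'=-0.0141
  A cos θ + B sin θ = C:  0.0943·cos θ + -0.4638·sin θ = -0.1503
  θ3 = atan2(B,A) + arccos(C/0.4733) = 0.5237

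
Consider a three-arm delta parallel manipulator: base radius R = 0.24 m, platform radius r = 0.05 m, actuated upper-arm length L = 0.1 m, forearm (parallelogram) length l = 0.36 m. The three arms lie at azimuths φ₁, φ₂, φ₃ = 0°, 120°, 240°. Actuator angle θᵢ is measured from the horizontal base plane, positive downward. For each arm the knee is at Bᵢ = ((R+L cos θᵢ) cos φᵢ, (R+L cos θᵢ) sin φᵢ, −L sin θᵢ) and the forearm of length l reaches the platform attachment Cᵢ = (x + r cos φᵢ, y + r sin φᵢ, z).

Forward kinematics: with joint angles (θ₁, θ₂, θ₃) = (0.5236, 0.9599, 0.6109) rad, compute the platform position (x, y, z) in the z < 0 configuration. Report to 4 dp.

(0.0234, -0.0276, -0.3044)

S1 = (0.2766·cos0.0°, 0.2766·sin0.0°, -0.0500) = (0.2766, 0.0000, -0.0500)
arm 2 at φ=120.0°: ρ2 = 0.2474;  S2 = (-0.1237, 0.2142, -0.0819)
φ3=240.0°: virtual centre (-0.1360, -0.2355, -0.0574), radius l
subtract pairs → two planes through P
plane₁₂: -0.8006x+0.4284y+-0.0638z = -0.0111
det = 0.7306;  x = 0.0082+-0.0498z,  y = -0.0106+0.0560z
quadratic in z: (1.0056)z²+(0.1255)z+(-0.0550)=0, √Δ=0.4866 → z ∈ {-0.3044, 0.1795}; z = -0.3044 (taking z<0)
x = 0.0234, y = -0.0276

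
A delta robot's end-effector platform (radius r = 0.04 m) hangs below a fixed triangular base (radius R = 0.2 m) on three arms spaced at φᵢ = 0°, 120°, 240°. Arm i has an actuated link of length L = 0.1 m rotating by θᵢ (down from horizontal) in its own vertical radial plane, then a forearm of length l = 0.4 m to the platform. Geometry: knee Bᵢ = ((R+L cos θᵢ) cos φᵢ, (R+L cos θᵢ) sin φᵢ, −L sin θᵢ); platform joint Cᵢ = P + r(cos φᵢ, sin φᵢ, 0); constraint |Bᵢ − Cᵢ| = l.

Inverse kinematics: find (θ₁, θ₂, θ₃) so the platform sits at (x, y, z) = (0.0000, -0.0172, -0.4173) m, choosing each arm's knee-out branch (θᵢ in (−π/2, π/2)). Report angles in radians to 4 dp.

θ₁ = 0.9602, θ₂ = 1.0474, θ₃ = 0.8725

arm 1 (φ=0.0°): x'=0.0000, y'=-0.0172
  A=0.1600, B=-0.4173, C=(l²−L²−A²−y'²−z²)/(2L)=-0.2502
  γ=atan2(-0.4173,0.1600)=-1.2047;  ψ=arccos(-0.5598)=2.1649;  θ1=γ+ψ≈0.9602
φ2=120.0° → target in arm frame (-0.0149, 0.0086)
  e−x'=0.1749;  (l²−L²−(e−x')²−y'²−z²)/2L = -0.2740
  √(A²+B²)=0.4525;  θ2 = -1.1739+2.2213 ≈ 1.0474
rotate P by −φ3: (0.0149, 0.0086, -0.4173)
  A=0.1451, B=-0.4173, C=(l²−L²−A²−y'²−z²)/(2L)=-0.2263
  θ3 = atan2(B,A) + arccos(C/0.4418) = 0.8725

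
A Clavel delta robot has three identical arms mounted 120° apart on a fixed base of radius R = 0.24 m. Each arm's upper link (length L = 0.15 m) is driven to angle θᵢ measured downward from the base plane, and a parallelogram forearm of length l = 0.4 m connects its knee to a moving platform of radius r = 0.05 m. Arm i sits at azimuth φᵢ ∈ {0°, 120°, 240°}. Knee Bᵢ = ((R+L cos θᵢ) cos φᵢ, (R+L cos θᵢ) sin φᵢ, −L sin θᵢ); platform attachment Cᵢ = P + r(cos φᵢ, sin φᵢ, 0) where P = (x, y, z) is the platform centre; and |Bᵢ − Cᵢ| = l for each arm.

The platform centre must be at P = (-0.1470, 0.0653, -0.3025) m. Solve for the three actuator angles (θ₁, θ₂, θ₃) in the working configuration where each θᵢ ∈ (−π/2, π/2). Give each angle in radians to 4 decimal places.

θ₁ = 1.3965, θ₂ = -0.1742, θ₃ = 0.6110

rotate P by −φ1: (-0.1470, 0.0653, -0.3025)
  e−x'=0.3370;  (l²−L²−(e−x')²−y'²−z²)/2L = -0.2395
  √(A²+B²)=0.4529;  θ1 = -0.7315+2.1280 ≈ 1.3965
arm 2 (φ=120.0°): x'=0.1301, y'=0.0947
  A cos θ + B sin θ = C:  0.0599·cos θ + -0.3025·sin θ = 0.1115
  γ=atan2(-0.3025,0.0599)=-1.3752;  ψ=arccos(0.3615)=1.2010;  θ2=γ+ψ≈-0.1742
φ3=240.0° → target in arm frame (0.0169, -0.1600)
  A=0.1731, B=-0.3025, C=(l²−L²−A²−y'²−z²)/(2L)=-0.0318
  √(A²+B²)=0.3485;  θ3 = -1.0512+1.6622 ≈ 0.6110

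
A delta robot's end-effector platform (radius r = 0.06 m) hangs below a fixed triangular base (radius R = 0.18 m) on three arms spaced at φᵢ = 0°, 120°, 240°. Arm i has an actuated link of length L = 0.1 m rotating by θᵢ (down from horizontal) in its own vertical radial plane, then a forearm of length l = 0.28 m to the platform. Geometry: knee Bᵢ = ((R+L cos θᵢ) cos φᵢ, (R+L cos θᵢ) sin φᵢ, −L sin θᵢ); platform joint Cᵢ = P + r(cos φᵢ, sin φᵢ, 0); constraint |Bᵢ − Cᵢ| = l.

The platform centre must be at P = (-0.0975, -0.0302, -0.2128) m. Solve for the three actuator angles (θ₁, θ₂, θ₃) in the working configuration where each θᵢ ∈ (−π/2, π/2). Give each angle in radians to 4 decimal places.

θ₁ = 1.2215, θ₂ = 0.3497, θ₃ = -0.1746

φ1=0.0° → target in arm frame (-0.0975, -0.0302)
  A=0.2175, B=-0.2128, C=(l²−L²−A²−y'²−z²)/(2L)=-0.1255
  γ=atan2(-0.2128,0.2175)=-0.7745;  ψ=arccos(-0.4125)=1.9960;  θ1=γ+ψ≈1.2215
arm 2 (φ=120.0°): x'=0.0226, y'=0.0995
  A=0.0974, B=-0.2128, C=(l²−L²−A²−y'²−z²)/(2L)=0.0186
  √(A²+B²)=0.2340;  θ2 = -1.1415+1.4912 ≈ 0.3497
rotate P by −φ3: (0.0749, -0.0693, -0.2128)
  A=0.0451, B=-0.2128, C=(l²−L²−A²−y'²−z²)/(2L)=0.0814
  θ3 = atan2(B,A) + arccos(C/0.2175) = -0.1746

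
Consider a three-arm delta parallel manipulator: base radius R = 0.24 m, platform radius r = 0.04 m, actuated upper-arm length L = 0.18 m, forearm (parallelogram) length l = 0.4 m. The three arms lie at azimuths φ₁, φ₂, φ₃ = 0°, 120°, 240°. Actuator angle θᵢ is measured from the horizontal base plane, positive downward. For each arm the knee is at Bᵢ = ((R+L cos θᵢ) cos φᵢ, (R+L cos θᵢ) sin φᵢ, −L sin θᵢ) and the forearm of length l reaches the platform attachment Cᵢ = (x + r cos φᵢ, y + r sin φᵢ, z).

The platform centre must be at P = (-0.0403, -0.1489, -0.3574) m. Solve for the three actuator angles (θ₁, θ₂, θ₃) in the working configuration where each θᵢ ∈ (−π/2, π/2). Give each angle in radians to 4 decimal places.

θ₁ = 1.1345, θ₂ = 1.3966, θ₃ = 0.1745

arm 1 (φ=0.0°): x'=-0.0403, y'=-0.1489
  A cos θ + B sin θ = C:  0.2403·cos θ + -0.3574·sin θ = -0.2224
  θ1 = atan2(B,A) + arccos(C/0.4307) = 1.1345
φ2=120.0° → target in arm frame (-0.1088, 0.1094)
  A cos θ + B sin θ = C:  0.3088·cos θ + -0.3574·sin θ = -0.2985
  √(A²+B²)=0.4723;  θ2 = -0.8582+2.2548 ≈ 1.3966
arm 3 (φ=240.0°): x'=0.1491, y'=0.0395
  A=0.0509, B=-0.3574, C=(l²−L²−A²−y'²−z²)/(2L)=-0.0119
  √(A²+B²)=0.3610;  θ3 = -1.4293+1.6038 ≈ 0.1745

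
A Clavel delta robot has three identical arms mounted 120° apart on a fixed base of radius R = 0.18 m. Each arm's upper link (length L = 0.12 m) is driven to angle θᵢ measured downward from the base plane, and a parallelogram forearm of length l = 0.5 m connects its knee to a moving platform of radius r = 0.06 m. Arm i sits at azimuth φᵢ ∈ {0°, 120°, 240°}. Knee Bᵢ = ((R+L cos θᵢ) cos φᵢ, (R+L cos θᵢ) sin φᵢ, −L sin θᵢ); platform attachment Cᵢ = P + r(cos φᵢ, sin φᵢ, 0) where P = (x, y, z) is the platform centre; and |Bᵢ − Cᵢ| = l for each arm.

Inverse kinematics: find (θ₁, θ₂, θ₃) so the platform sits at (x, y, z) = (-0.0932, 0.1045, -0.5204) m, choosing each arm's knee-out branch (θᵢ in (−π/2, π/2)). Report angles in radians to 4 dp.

θ₁ = 1.1347, θ₂ = 0.2620, θ₃ = 0.9600

φ1=0.0° → target in arm frame (-0.0932, 0.1045)
  A cos θ + B sin θ = C:  0.2132·cos θ + -0.5204·sin θ = -0.3816
  √(A²+B²)=0.5624;  θ1 = -1.1820+2.3166 ≈ 1.1347
rotate P by −φ2: (0.1371, 0.0285, -0.5204)
  A=-0.0171, B=-0.5204, C=(l²−L²−A²−y'²−z²)/(2L)=-0.1513
  γ=atan2(-0.5204,-0.0171)=-1.6036;  ψ=arccos(-0.2906)=1.8657;  θ2=γ+ψ≈0.2620
rotate P by −φ3: (-0.0439, -0.1330, -0.5204)
  e−x'=0.1639;  (l²−L²−(e−x')²−y'²−z²)/2L = -0.3323
  θ3 = atan2(B,A) + arccos(C/0.5456) = 0.9600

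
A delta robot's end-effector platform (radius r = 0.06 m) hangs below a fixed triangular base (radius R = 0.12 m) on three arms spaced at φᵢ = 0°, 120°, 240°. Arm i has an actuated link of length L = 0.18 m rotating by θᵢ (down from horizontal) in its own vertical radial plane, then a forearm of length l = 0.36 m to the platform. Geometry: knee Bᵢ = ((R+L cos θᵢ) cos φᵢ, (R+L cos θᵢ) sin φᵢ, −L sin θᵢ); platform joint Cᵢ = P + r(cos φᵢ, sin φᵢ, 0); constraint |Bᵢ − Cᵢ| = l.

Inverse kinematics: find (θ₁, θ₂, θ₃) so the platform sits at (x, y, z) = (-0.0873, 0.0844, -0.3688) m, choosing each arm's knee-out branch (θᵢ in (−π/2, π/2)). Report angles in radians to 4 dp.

θ₁ = 0.8728, θ₂ = 0.1744, θ₃ = 0.6983

arm 1 (φ=0.0°): x'=-0.0873, y'=0.0844
  e−x'=0.1473;  (l²−L²−(e−x')²−y'²−z²)/2L = -0.1879
  θ1 = atan2(B,A) + arccos(C/0.3971) = 0.8728
arm 2 (φ=120.0°): x'=0.1167, y'=0.0334
  A=-0.0567, B=-0.3688, C=(l²−L²−A²−y'²−z²)/(2L)=-0.1199
  θ2 = atan2(B,A) + arccos(C/0.3731) = 0.1744
rotate P by −φ3: (-0.0294, -0.1178, -0.3688)
  e−x'=0.0894;  (l²−L²−(e−x')²−y'²−z²)/2L = -0.1686
  √(A²+B²)=0.3795;  θ3 = -1.3329+2.0311 ≈ 0.6983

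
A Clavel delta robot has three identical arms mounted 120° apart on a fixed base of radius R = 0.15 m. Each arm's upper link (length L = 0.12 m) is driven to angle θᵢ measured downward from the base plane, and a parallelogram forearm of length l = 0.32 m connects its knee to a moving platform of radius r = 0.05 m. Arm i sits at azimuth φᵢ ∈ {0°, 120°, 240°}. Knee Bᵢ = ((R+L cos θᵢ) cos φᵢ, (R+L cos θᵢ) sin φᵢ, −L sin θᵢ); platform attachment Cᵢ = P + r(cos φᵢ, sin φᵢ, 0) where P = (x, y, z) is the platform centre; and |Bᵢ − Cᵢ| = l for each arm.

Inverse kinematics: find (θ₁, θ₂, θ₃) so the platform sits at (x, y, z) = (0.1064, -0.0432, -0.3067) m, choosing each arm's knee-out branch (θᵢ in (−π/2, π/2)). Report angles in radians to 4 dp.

φ1=0.0° → target in arm frame (0.1064, -0.0432)
  A=-0.0064, B=-0.3067, C=(l²−L²−A²−y'²−z²)/(2L)=-0.0332
  √(A²+B²)=0.3068;  θ1 = -1.5917+1.6793 ≈ 0.0876
rotate P by −φ2: (-0.0906, -0.0705, -0.3067)
  e−x'=0.1906;  (l²−L²−(e−x')²−y'²−z²)/2L = -0.1974
  θ2 = atan2(B,A) + arccos(C/0.3611) = 1.1344
arm 3 (φ=240.0°): x'=-0.0158, y'=0.1137
  A=0.1158, B=-0.3067, C=(l²−L²−A²−y'²−z²)/(2L)=-0.1350
  √(A²+B²)=0.3278;  θ3 = -1.2098+1.9954 ≈ 0.7855

θ₁ = 0.0876, θ₂ = 1.1344, θ₃ = 0.7855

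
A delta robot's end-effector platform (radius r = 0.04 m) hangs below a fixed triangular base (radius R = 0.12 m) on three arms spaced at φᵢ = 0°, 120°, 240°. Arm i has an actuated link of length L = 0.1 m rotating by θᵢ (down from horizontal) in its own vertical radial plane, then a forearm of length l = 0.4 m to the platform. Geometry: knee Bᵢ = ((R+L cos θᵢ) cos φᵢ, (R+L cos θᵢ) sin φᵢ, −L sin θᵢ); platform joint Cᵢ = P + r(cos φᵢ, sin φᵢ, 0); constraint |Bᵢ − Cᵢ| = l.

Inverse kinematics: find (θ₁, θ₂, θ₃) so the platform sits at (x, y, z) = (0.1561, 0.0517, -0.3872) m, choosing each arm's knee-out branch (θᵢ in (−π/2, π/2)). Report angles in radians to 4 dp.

θ₁ = -0.0876, θ₂ = 0.7847, θ₃ = 1.1341

arm 1 (φ=0.0°): x'=0.1561, y'=0.0517
  A=-0.0761, B=-0.3872, C=(l²−L²−A²−y'²−z²)/(2L)=-0.0419
  √(A²+B²)=0.3946;  θ1 = -1.7649+1.6773 ≈ -0.0876
rotate P by −φ2: (-0.0333, -0.1610, -0.3872)
  A=0.1133, B=-0.3872, C=(l²−L²−A²−y'²−z²)/(2L)=-0.1934
  θ2 = atan2(B,A) + arccos(C/0.4034) = 0.7847
φ3=240.0° → target in arm frame (-0.1228, 0.1093)
  A=0.2028, B=-0.3872, C=(l²−L²−A²−y'²−z²)/(2L)=-0.2651
  θ3 = atan2(B,A) + arccos(C/0.4371) = 1.1341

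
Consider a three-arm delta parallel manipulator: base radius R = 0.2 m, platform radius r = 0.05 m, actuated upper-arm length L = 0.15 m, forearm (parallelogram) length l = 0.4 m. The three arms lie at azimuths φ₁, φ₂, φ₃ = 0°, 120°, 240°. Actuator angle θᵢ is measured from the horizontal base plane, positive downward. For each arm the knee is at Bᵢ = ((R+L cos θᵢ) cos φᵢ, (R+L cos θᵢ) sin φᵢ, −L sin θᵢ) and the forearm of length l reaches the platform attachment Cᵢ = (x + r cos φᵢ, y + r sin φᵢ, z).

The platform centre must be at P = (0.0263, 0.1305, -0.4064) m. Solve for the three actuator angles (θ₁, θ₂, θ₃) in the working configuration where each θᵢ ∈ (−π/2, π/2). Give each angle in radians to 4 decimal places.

θ₁ = 0.7856, θ₂ = 0.4366, θ₃ = 1.3968

rotate P by −φ1: (0.0263, 0.1305, -0.4064)
  A cos θ + B sin θ = C:  0.1237·cos θ + -0.4064·sin θ = -0.2000
  θ1 = atan2(B,A) + arccos(C/0.4248) = 0.7856
φ2=120.0° → target in arm frame (0.0999, -0.0880)
  A=0.0501, B=-0.4064, C=(l²−L²−A²−y'²−z²)/(2L)=-0.1264
  γ=atan2(-0.4064,0.0501)=-1.4481;  ψ=arccos(-0.3087)=1.8846;  θ2=γ+ψ≈0.4366
φ3=240.0° → target in arm frame (-0.1262, -0.0425)
  A cos θ + B sin θ = C:  0.2762·cos θ + -0.4064·sin θ = -0.3524
  √(A²+B²)=0.4914;  θ3 = -0.9739+2.3707 ≈ 1.3968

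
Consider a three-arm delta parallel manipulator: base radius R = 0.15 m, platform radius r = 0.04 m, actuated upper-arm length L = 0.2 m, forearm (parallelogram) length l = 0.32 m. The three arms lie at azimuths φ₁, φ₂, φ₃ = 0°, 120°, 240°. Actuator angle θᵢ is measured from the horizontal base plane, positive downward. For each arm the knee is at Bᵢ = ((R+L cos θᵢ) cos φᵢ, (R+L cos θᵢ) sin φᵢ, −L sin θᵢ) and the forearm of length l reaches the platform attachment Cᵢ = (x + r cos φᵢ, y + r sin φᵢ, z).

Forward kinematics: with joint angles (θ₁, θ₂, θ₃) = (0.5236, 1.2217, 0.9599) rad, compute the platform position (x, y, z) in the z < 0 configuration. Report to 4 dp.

(0.0960, -0.0455, -0.3555)

φ1=0.0°: virtual centre (0.2832, 0.0000, -0.1000), radius l
O2 = (0.1784·cos120.0°, 0.1784·sin120.0°, -0.1879) = (-0.0892, 0.1545, -0.1879)
O3 = (0.2247·cos240.0°, 0.2247·sin240.0°, -0.1638) = (-0.1124, -0.1946, -0.1638)
|O₂|²−|O₁|² = -0.0231;  |O₃|²−|O₁|² = -0.0129
linear system: -0.7448x+0.3090y = -0.0231−-0.1759z; -0.7911x+-0.3892y = -0.0129−-0.1277z
Cramer: x(z) = 0.0242-0.2019z;  y(z) = -0.0162+0.0825z
into |P−O₁|² = l²: 1.0476z² + 0.3019z + -0.0251 = 0;  Δ = 0.1962;  z = -0.3555 or 0.0673 → z<0 root = -0.3555
x = 0.0960, y = -0.0455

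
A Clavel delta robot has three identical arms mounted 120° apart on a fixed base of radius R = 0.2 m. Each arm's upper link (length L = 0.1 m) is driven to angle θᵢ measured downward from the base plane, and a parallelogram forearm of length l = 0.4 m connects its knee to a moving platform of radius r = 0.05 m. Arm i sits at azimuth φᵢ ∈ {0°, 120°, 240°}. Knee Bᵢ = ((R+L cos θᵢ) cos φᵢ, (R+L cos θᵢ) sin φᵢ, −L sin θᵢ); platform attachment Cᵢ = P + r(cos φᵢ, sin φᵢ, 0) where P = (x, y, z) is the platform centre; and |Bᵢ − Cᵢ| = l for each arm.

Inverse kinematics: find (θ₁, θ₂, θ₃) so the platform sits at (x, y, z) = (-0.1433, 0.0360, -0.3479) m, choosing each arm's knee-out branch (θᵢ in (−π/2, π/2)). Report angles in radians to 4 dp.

rotate P by −φ1: (-0.1433, 0.0360, -0.3479)
  A cos θ + B sin θ = C:  0.2933·cos θ + -0.3479·sin θ = -0.2918
  θ1 = atan2(B,A) + arccos(C/0.4550) = 1.3965
arm 2 (φ=120.0°): x'=0.1028, y'=0.1061
  e−x'=0.0472;  (l²−L²−(e−x')²−y'²−z²)/2L = 0.0774
  θ2 = atan2(B,A) + arccos(C/0.3511) = -0.0876
arm 3 (φ=240.0°): x'=0.0405, y'=-0.1421
  A=0.1095, B=-0.3479, C=(l²−L²−A²−y'²−z²)/(2L)=-0.0161
  θ3 = atan2(B,A) + arccos(C/0.3647) = 0.3492

θ₁ = 1.3965, θ₂ = -0.0876, θ₃ = 0.3492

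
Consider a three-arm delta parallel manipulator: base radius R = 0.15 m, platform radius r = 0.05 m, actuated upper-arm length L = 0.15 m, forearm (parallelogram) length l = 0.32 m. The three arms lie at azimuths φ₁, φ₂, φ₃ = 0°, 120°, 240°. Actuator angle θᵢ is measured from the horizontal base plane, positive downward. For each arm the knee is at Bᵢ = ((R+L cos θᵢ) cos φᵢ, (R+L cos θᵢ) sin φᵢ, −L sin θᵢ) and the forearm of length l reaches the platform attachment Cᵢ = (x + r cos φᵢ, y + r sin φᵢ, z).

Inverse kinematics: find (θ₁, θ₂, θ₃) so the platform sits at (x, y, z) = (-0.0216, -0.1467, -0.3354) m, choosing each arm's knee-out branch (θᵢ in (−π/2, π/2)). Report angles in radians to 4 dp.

rotate P by −φ1: (-0.0216, -0.1467, -0.3354)
  e−x'=0.1216;  (l²−L²−(e−x')²−y'²−z²)/2L = -0.2297
  θ1 = atan2(B,A) + arccos(C/0.3568) = 1.0472
rotate P by −φ2: (-0.1162, 0.0921, -0.3354)
  A cos θ + B sin θ = C:  0.2162·cos θ + -0.3354·sin θ = -0.2928
  θ2 = atan2(B,A) + arccos(C/0.3991) = 1.3963
rotate P by −φ3: (0.1378, 0.0546, -0.3354)
  A cos θ + B sin θ = C:  -0.0378·cos θ + -0.3354·sin θ = -0.1234
  γ=atan2(-0.3354,-0.0378)=-1.6832;  ψ=arccos(-0.3655)=1.9450;  θ3=γ+ψ≈0.2618

θ₁ = 1.0472, θ₂ = 1.3963, θ₃ = 0.2618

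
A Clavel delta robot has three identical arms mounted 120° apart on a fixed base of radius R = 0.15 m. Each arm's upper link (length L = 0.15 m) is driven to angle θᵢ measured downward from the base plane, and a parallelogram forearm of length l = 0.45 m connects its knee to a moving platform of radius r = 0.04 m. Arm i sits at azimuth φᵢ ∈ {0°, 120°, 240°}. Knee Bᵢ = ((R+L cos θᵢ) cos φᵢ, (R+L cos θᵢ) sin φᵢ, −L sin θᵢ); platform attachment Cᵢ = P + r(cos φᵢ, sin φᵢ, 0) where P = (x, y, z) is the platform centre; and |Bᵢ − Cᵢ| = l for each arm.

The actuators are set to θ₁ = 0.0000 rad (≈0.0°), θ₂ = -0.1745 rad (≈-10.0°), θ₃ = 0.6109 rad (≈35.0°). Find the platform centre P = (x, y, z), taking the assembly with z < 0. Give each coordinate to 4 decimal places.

(0.0367, 0.1067, -0.3758)

centre 1 = (0.2600·cos0.0°, 0.2600·sin0.0°, 0.0000) = (0.2600, 0.0000, 0.0000)
φ2=120.0°: virtual centre (-0.1289, 0.2232, 0.0260), radius l
φ3=240.0°: virtual centre (-0.1164, -0.2017, -0.0860), radius l
subtract pairs → two planes through P
plane₁₂: -0.7777x+0.4464y+0.0521z = -0.0005
det = 0.6498;  x = 0.0044+-0.0859z,  y = 0.0066+-0.2663z
sphere 1 gives Az²+Bz+C=0 with A=1.0783, B=0.0404, C=-0.1371;  B²−4AC=0.5931;  roots -0.3758, 0.3384;  negative root z = -0.3758
x = 0.0367, y = 0.1067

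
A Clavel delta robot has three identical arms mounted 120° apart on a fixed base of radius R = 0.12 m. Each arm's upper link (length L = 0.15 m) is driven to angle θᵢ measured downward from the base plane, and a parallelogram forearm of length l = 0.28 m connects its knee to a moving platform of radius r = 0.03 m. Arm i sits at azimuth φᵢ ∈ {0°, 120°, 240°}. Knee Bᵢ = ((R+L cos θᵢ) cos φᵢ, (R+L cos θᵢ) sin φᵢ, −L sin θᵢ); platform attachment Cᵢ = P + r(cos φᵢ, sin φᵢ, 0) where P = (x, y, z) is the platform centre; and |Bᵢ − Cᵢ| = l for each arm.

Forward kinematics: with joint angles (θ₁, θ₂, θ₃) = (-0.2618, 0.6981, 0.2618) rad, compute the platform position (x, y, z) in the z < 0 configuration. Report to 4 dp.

(0.0598, -0.0362, -0.1767)

arm 1 at φ=0.0°: (R−r)+L cos θ1 = 0.2349;  S1 = (0.2349, 0.0000, 0.0388)
S2 = (0.2049·cos120.0°, 0.2049·sin120.0°, -0.0964) = (-0.1025, 0.1775, -0.0964)
φ3=240.0°: virtual centre (-0.1174, -0.2034, -0.0388), radius l
|S₂|²−|S₁|² = -0.0054;  |S₃|²−|S₁|² = 0.0000
plane₁₂: -0.6747x+0.3549y+-0.2705z = -0.0054
Cramer: x(z) = 0.0042-0.3148z;  y(z) = -0.0072+0.1636z
into |P−S₁|² = l²: 1.1259z² + 0.0652z + -0.0236 = 0;  Δ = 0.1106;  z = -0.1767 or 0.1187 → z<0 root = -0.1767
x = 0.0598, y = -0.0362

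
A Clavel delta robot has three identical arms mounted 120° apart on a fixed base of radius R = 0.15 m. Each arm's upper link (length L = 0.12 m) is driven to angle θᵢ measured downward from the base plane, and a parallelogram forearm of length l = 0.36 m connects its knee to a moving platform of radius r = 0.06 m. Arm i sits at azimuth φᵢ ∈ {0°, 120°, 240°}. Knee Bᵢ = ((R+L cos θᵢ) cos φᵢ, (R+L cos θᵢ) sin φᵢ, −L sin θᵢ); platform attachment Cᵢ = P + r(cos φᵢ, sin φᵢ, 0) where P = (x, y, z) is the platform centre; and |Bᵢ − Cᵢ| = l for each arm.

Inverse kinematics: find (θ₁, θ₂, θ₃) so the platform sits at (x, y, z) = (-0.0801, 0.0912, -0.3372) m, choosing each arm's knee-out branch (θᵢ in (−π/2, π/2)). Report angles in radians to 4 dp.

arm 1 (φ=0.0°): x'=-0.0801, y'=0.0912
  e−x'=0.1701;  (l²−L²−(e−x')²−y'²−z²)/2L = -0.1490
  γ=atan2(-0.3372,0.1701)=-1.1036;  ψ=arccos(-0.3945)=1.9763;  θ1=γ+ψ≈0.8727
rotate P by −φ2: (0.1190, 0.0238, -0.3372)
  e−x'=-0.0290;  (l²−L²−(e−x')²−y'²−z²)/2L = 0.0004
  θ2 = atan2(B,A) + arccos(C/0.3384) = -0.0870
rotate P by −φ3: (-0.0389, -0.1150, -0.3372)
  e−x'=0.1289;  (l²−L²−(e−x')²−y'²−z²)/2L = -0.1181
  θ3 = atan2(B,A) + arccos(C/0.3610) = 0.6985

θ₁ = 0.8727, θ₂ = -0.0870, θ₃ = 0.6985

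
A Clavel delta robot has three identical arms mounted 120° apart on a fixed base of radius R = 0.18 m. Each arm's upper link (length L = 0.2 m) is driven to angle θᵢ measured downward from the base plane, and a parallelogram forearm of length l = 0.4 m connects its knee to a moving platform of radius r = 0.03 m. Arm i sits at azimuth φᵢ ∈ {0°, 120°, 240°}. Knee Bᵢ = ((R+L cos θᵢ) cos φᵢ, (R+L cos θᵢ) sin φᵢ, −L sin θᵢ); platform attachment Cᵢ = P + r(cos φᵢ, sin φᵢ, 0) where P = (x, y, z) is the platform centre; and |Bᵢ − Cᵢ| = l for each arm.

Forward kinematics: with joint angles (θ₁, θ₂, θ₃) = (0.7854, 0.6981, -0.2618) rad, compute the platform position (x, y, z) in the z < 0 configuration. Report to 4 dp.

centre 1 = (0.2914·cos0.0°, 0.2914·sin0.0°, -0.1414) = (0.2914, 0.0000, -0.1414)
φ2=120.0°: virtual centre (-0.1516, 0.2626, -0.1286), radius l
φ3=240.0°: virtual centre (-0.1716, -0.2972, 0.0518), radius l
eliminate P² terms by subtracting sphere 1 from 2 and 3
linear system: -0.8861x+0.5252y = 0.0035−0.0257z; -0.9260x+-0.5944y = 0.0155−0.3864z
det = 1.0130;  x = -0.0101+0.2154z,  y = -0.0103+0.3144z
into |P−centre ₁|² = l²: 1.1453z² + 0.1464z + -0.0490 = 0;  Δ = 0.2457;  z = -0.2803 or 0.1525 → z<0 root = -0.2803
x = -0.0705, y = -0.0985

(-0.0705, -0.0985, -0.2803)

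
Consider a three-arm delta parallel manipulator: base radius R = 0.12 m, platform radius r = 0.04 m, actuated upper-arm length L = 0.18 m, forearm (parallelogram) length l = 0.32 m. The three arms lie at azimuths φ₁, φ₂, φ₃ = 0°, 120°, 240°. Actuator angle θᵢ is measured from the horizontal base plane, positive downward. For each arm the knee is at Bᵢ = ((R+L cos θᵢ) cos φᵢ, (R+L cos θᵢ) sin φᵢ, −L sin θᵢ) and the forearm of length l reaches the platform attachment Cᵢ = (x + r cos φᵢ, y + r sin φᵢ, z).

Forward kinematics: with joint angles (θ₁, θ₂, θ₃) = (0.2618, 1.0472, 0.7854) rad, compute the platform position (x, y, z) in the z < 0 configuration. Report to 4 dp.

(0.1063, -0.0438, -0.3271)

arm 1 at φ=0.0°: (R−r)+L cos θ1 = 0.2539;  S1 = (0.2539, 0.0000, -0.0466)
arm 2 at φ=120.0°: (R−r)+L cos θ2 = 0.1700;  S2 = (-0.0850, 0.1472, -0.1559)
S3 = (0.2073·cos240.0°, 0.2073·sin240.0°, -0.1273) = (-0.1036, -0.1795, -0.1273)
|S₂|²−|S₁|² = -0.0134;  |S₃|²−|S₁|² = -0.0075
linear system: -0.6777x+0.2944y = -0.0134−-0.2186z; -0.7150x+-0.3590y = -0.0075−-0.1614z
Cramer: x(z) = 0.0155-0.2776z;  y(z) = -0.0100+0.1034z
quadratic in z: (1.0878)z²+(0.2235)z+(-0.0433)=0, √Δ=0.4881 → z ∈ {-0.3271, 0.1217}; z = -0.3271 (taking z<0)
x = 0.1063, y = -0.0438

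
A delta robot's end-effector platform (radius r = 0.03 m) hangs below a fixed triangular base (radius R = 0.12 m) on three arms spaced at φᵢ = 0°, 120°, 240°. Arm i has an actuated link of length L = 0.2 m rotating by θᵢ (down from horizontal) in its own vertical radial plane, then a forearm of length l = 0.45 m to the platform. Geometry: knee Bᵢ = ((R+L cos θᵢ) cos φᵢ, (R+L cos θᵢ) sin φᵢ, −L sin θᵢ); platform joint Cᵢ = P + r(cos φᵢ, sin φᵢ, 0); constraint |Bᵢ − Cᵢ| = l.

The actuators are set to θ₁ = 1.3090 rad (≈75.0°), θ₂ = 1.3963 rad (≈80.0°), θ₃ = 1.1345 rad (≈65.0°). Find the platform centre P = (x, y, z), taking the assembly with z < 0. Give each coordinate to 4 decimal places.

(-0.0095, -0.0536, -0.6136)

arm 1 at φ=0.0°: ρ1 = 0.1418;  S1 = (0.1418, 0.0000, -0.1932)
φ2=120.0°: virtual centre (-0.0624, 0.1080, -0.1970), radius l
S3 = (0.1745·cos240.0°, 0.1745·sin240.0°, -0.1813) = (-0.0873, -0.1511, -0.1813)
subtract pairs → two planes through P
linear system: -0.4082x+0.2160y = -0.0031−-0.0076z; -0.4580x+-0.3023y = 0.0059−0.0238z
Cramer: x(z) = -0.0016+0.0129z;  y(z) = -0.0171+0.0593z
quadratic in z: (1.0037)z²+(0.3806)z+(-0.1443)=0, √Δ=0.8511 → z ∈ {-0.6136, 0.2344}; z = -0.6136 (taking z<0)
x = -0.0095, y = -0.0536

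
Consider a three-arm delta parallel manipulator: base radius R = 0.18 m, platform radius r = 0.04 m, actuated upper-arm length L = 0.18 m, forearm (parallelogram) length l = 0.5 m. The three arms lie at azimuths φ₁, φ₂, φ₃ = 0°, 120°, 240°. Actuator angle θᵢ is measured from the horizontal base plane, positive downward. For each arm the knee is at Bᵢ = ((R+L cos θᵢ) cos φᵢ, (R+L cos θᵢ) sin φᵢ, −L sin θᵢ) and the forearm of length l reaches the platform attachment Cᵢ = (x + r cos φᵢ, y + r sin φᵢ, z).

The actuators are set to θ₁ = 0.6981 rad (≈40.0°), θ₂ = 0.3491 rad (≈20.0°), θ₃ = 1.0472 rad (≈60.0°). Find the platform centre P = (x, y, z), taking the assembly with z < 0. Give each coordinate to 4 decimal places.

φ1=0.0°: virtual centre (0.2779, 0.0000, -0.1157), radius l
O2 = (0.3091·cos120.0°, 0.3091·sin120.0°, -0.0616) = (-0.1546, 0.2677, -0.0616)
φ3=240.0°: virtual centre (-0.1150, -0.1992, -0.1559), radius l
eliminate P² terms by subtracting sphere 1 from 2 and 3
linear system: -0.8649x+0.5355y = 0.0088−0.1083z; -0.7858x+-0.3984y = -0.0134−-0.0804z
det = 0.7653;  x = 0.0048+0.0001z,  y = 0.0241+-0.2020z
into |P−O₁|² = l²: 1.0408z² + 0.2216z + -0.1615 = 0;  Δ = 0.7213;  z = -0.5145 or 0.3016 → z<0 root = -0.5145
x = 0.0048, y = 0.1281

(0.0048, 0.1281, -0.5145)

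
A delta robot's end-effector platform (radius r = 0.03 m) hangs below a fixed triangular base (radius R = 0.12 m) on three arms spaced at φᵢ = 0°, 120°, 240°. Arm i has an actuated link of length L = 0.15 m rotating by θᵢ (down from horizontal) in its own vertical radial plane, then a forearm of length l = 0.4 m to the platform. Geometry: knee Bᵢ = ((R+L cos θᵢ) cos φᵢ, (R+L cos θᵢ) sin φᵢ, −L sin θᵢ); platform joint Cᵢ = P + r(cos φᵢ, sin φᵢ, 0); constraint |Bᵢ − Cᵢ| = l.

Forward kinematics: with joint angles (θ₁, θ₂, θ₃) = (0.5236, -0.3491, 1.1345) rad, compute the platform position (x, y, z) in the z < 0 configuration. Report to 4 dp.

(-0.0044, 0.2077, -0.3329)

φ1=0.0°: virtual centre (0.2199, 0.0000, -0.0750), radius l
O2 = (0.2310·cos120.0°, 0.2310·sin120.0°, 0.0513) = (-0.1155, 0.2000, 0.0513)
φ3=240.0°: virtual centre (-0.0767, -0.1328, -0.1359), radius l
|O₂|²−|O₁|² = 0.0020;  |O₃|²−|O₁|² = -0.0120
linear system: -0.6708x+0.4000y = 0.0020−0.2526z; -0.5932x+-0.2657y = -0.0120−-0.1219z
det = 0.4155;  x = 0.0103+0.0442z,  y = 0.0222+-0.5574z
sphere 1 gives Az²+Bz+C=0 with A=1.3127, B=0.1068, C=-0.1099;  B²−4AC=0.5886;  roots -0.3329, 0.2516;  negative root z = -0.3329
x = -0.0044, y = 0.2077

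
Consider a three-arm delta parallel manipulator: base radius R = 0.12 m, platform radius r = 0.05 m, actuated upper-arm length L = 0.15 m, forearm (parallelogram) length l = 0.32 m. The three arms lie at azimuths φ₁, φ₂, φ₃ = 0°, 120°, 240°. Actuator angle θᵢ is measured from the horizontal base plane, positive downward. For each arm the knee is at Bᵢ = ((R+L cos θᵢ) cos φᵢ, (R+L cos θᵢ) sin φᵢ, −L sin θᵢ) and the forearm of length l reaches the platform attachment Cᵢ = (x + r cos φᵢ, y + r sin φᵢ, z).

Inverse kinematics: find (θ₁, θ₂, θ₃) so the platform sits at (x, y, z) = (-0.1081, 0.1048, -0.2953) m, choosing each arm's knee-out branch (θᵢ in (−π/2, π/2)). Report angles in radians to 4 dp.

arm 1 (φ=0.0°): x'=-0.1081, y'=0.1048
  e−x'=0.1781;  (l²−L²−(e−x')²−y'²−z²)/2L = -0.1667
  γ=atan2(-0.2953,0.1781)=-1.0281;  ψ=arccos(-0.4833)=2.0753;  θ1=γ+ψ≈1.0472
rotate P by −φ2: (0.1448, 0.0412, -0.2953)
  A cos θ + B sin θ = C:  -0.0748·cos θ + -0.2953·sin θ = -0.0487
  θ2 = atan2(B,A) + arccos(C/0.3046) = -0.0877
rotate P by −φ3: (-0.0367, -0.1460, -0.2953)
  A cos θ + B sin θ = C:  0.1067·cos θ + -0.2953·sin θ = -0.1334
  √(A²+B²)=0.3140;  θ3 = -1.2240+2.0095 ≈ 0.7854

θ₁ = 1.0472, θ₂ = -0.0877, θ₃ = 0.7854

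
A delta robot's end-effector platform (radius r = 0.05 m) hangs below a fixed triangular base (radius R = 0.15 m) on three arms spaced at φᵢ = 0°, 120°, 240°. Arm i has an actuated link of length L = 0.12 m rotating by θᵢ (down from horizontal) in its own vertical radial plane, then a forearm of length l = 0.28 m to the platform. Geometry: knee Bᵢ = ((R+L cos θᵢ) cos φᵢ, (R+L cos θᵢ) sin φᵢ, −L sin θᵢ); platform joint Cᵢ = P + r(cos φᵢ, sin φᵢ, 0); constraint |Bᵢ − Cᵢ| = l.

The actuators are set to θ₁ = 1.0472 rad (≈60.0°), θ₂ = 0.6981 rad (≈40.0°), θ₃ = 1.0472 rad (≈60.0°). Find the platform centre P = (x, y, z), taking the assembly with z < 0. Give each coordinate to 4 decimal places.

φ1=0.0°: virtual centre (0.1600, 0.0000, -0.1039), radius l
arm 2 at φ=120.0°: e+L cos θ2 = 0.1919;  O2 = (-0.0960, 0.1662, -0.0771)
arm 3 at φ=240.0°: e+L cos θ3 = 0.1600;  O3 = (-0.0800, -0.1386, -0.1039)
eliminate P² terms by subtracting sphere 1 from 2 and 3
[-0.5119 0.3324 0.0536]·P = 0.0064;  [-0.4800 -0.2771 0.0000]·P = 0.0000
det = 0.3014;  x = -0.0059+0.0493z,  y = 0.0102+-0.0853z
sphere 1 gives Az²+Bz+C=0 with A=1.0097, B=0.1898, C=-0.0400;  B²−4AC=0.1975;  roots -0.3140, 0.1261;  negative root z = -0.3140
x = -0.0213, y = 0.0370

(-0.0213, 0.0370, -0.3140)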